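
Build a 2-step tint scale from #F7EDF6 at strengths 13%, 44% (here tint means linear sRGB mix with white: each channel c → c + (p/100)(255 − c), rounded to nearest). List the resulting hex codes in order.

#F8EFF7, #FBF5FA

#F7EDF6 is rgb(247, 237, 246).
13%: (247 + 1.04 = 248.04→248, 237 + 2.34 = 239.34→239, 246 + 1.17 = 247.17→247) → #F8EFF7
44%: (247 + 3.52 = 250.52→251, 237 + 7.92 = 244.92→245, 246 + 3.96 = 249.96→250) → #FBF5FA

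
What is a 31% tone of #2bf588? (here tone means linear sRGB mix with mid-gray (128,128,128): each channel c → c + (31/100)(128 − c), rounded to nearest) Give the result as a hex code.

#2bf588 is rgb(43, 245, 136).
A 31% tone moves each channel 31% toward 128:
  R: 43 + 0.31×(128−43) = 43 + 26.35 = 69.35 → 69
  G: 245 − 36.27 = 208.73 → 209
  B: 136 + 0.31×(128−136) = 136 − 2.48 = 133.52 → 134
rgb(69, 209, 134) = #45d186.

#45d186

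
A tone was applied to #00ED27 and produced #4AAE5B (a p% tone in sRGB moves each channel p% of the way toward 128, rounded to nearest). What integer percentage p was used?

#00ED27 is rgb(0, 237, 39); #4AAE5B is rgb(74, 174, 91).
On the R channel (widest range): 74 ≈ 0 + (p/100)(128 − 0), so p ≈ 100×(74 − 0)/(128 − 0) = 7400/128 = 57.81.
p = 58 reproduces all three channels after rounding.

58%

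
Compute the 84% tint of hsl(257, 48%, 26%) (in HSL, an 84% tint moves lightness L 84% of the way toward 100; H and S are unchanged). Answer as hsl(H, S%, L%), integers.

L moves 84% from 26 toward 100: 26 + 62.16 = 88.16 → 88.
H and S are unchanged.

hsl(257, 48%, 88%)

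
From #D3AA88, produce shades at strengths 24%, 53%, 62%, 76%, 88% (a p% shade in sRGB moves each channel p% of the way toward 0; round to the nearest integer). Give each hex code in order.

#A08167, #635040, #504134, #332921, #191410

#D3AA88 is rgb(211, 170, 136).
24%: (211 − 50.64 = 160.36→160, 170 − 40.8 = 129.2→129, 136 − 32.64 = 103.36→103) → #A08167
53%: (211 − 111.83 = 99.17→99, 170 − 90.1 = 79.9→80, 136 − 72.08 = 63.92→64) → #635040
62%: (211 − 130.82 = 80.18→80, 170 − 105.4 = 64.6→65, 136 − 84.32 = 51.68→52) → #504134
76%: (211 − 160.36 = 50.64→51, 170 − 129.2 = 40.8→41, 136 − 103.36 = 32.64→33) → #332921
88%: (211 − 185.68 = 25.32→25, 170 − 149.6 = 20.4→20, 136 − 119.68 = 16.32→16) → #191410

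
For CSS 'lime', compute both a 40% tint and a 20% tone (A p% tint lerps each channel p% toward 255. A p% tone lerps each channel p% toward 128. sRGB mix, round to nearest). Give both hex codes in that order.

#66ff66, #1ae61a

CSS lime is rgb(0, 255, 0).
40% tint:
  R: 0 + 102 = 102 → 102
  G: 255 + 0.4×(255−255) = 255 + 0 = 255 → 255
  B: 0 + 0.4×(255−0) = 0 + 102 = 102 → 102
  → #66ff66
20% tone:
  R: 0 + 25.6 = 25.6 → 26
  G: 255 − 25.4 = 229.6 → 230
  B: 0 + 0.2×(128−0) = 0 + 25.6 = 25.6 → 26
  → #1ae61a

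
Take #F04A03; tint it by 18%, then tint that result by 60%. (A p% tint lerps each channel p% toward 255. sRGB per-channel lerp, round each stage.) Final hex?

#FAC4AC

#F04A03 is rgb(240, 74, 3).
An 18% tint moves each channel 18% toward 255:
  R: 240 + 0.18×(255−240) = 240 + 2.7 = 242.7 → 243
  G: 74 + 32.58 = 106.58 → 107
  B: 3 + 45.36 = 48.36 → 48
After the tint: rgb(243, 107, 48) = #F36B30.
Lerp each channel 60% toward 255:
  R: 243 + 0.6×(255−243) = 243 + 7.2 = 250.2 → 250
  G: 107 + 88.8 = 195.8 → 196
  B: 48 + 0.6×(255−48) = 48 + 124.2 = 172.2 → 172
rgb(250, 196, 172) = #FAC4AC.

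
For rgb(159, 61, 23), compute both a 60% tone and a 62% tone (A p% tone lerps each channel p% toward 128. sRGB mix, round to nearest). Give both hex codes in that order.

#8C6556, #8C6758

60% tone:
  R: 159 + 0.6×(128−159) = 159 − 18.6 = 140.4 → 140
  G: 61 + 40.2 = 101.2 → 101
  B: 23 + 63 = 86 → 86
  → #8C6556
62% tone:
  R: 159 + 0.62×(128−159) = 159 − 19.22 = 139.78 → 140
  G: 61 + 0.62×(128−61) = 61 + 41.54 = 102.54 → 103
  B: 23 + 65.1 = 88.1 → 88
  → #8C6758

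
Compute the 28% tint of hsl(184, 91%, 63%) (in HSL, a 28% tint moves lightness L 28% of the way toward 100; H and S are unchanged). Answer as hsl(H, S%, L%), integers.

hsl(184, 91%, 73%)

L moves 28% from 63 toward 100: 63 + 10.36 = 73.36 → 73.
H and S are unchanged.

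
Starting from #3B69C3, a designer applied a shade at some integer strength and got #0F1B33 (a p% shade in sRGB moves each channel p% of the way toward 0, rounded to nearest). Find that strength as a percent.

74%

#3B69C3 is rgb(59, 105, 195); #0F1B33 is rgb(15, 27, 51).
On the B channel (widest range): 51 ≈ 195 + (p/100)(0 − 195), so p ≈ 100×(51 − 195)/(0 − 195) = -14400/-195 = 73.85.
p = 74 reproduces all three channels after rounding.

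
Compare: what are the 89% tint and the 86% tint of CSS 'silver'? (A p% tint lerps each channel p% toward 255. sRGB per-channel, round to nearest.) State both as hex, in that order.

#F8F8F8, #F6F6F6

CSS silver is rgb(192, 192, 192).
89% tint:
  R: 192 + 0.89×(255−192) = 192 + 56.07 = 248.07 → 248
  G: 192 + 0.89×(255−192) = 192 + 56.07 = 248.07 → 248
  B: 192 + 0.89×(255−192) = 192 + 56.07 = 248.07 → 248
  → #F8F8F8
86% tint:
  R: 192 + 0.86×(255−192) = 192 + 54.18 = 246.18 → 246
  G: 192 + 0.86×(255−192) = 192 + 54.18 = 246.18 → 246
  B: 192 + 54.18 = 246.18 → 246
  → #F6F6F6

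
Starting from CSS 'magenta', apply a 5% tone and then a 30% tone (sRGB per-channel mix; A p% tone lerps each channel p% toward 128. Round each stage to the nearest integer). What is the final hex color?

CSS magenta is rgb(255, 0, 255).
A 5% tone moves each channel 5% toward 128:
  R: 255 − 6.35 = 248.65 → 249
  G: 0 + 6.4 = 6.4 → 6
  B: 255 + 0.05×(128−255) = 255 − 6.35 = 248.65 → 249
After the tone: rgb(249, 6, 249) = #F906F9.
A 30% tone moves each channel 30% toward 128:
  R: 249 − 36.3 = 212.7 → 213
  G: 6 + 36.6 = 42.6 → 43
  B: 249 + 0.3×(128−249) = 249 − 36.3 = 212.7 → 213
rgb(213, 43, 213) = #D52BD5.

#D52BD5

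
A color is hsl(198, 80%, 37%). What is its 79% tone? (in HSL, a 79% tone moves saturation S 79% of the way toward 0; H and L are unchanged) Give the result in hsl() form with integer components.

S moves 79% from 80 toward 0: 80 − 63.2 = 16.8 → 17.
H and L are unchanged.

hsl(198, 17%, 37%)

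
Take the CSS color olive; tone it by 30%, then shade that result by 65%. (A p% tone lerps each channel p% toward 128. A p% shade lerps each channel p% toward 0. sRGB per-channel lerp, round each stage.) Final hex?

CSS olive is rgb(128, 128, 0).
A 30% tone moves each channel 30% toward 128:
  R: 128 + 0.3×(128−128) = 128 + 0 = 128 → 128
  G: 128 + 0.3×(128−128) = 128 + 0 = 128 → 128
  B: 0 + 0.3×(128−0) = 0 + 38.4 = 38.4 → 38
After the tone: rgb(128, 128, 38) = #808026.
Lerp each channel 65% toward 0:
  R: 128 + 0.65×(0−128) = 128 − 83.2 = 44.8 → 45
  G: 128 + 0.65×(0−128) = 128 − 83.2 = 44.8 → 45
  B: 38 − 24.7 = 13.3 → 13
rgb(45, 45, 13) = #2d2d0d.

#2d2d0d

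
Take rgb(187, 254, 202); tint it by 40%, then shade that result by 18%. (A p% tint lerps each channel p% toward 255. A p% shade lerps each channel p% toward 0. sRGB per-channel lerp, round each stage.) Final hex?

Per channel, c → c + 0.4(255 − c):
  R: 187 + 27.2 = 214.2 → 214
  G: 254 + 0.4 = 254.4 → 254
  B: 202 + 21.2 = 223.2 → 223
After the tint: rgb(214, 254, 223) = #D6FEDF.
Lerp each channel 18% toward 0:
  R: 214 + 0.18×(0−214) = 214 − 38.52 = 175.48 → 175
  G: 254 + 0.18×(0−254) = 254 − 45.72 = 208.28 → 208
  B: 223 + 0.18×(0−223) = 223 − 40.14 = 182.86 → 183
rgb(175, 208, 183) = #AFD0B7.

#AFD0B7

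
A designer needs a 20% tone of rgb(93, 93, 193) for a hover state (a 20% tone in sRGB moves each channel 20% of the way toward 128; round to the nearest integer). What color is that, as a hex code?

#6464b4

Lerp each channel 20% toward 128:
  R: 93 + 0.2×(128−93) = 93 + 7 = 100 → 100
  G: 93 + 0.2×(128−93) = 93 + 7 = 100 → 100
  B: 193 + 0.2×(128−193) = 193 − 13 = 180 → 180
rgb(100, 100, 180) = #6464b4.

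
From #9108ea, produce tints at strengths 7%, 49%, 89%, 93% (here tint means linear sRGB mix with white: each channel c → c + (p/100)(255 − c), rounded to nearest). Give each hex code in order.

#9919eb, #c781f4, #f3e4fd, #f7eefe

#9108ea is rgb(145, 8, 234).
7%: (145 + 7.7 = 152.7→153, 8 + 17.29 = 25.29→25, 234 + 1.47 = 235.47→235) → #9919eb
49%: (145 + 53.9 = 198.9→199, 8 + 121.03 = 129.03→129, 234 + 10.29 = 244.29→244) → #c781f4
89%: (145 + 97.9 = 242.9→243, 8 + 219.83 = 227.83→228, 234 + 18.69 = 252.69→253) → #f3e4fd
93%: (145 + 102.3 = 247.3→247, 8 + 229.71 = 237.71→238, 234 + 19.53 = 253.53→254) → #f7eefe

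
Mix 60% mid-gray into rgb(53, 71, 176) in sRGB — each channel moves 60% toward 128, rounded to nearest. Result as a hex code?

#626993

A 60% tone moves each channel 60% toward 128:
  R: 53 + 45 = 98 → 98
  G: 71 + 0.6×(128−71) = 71 + 34.2 = 105.2 → 105
  B: 176 − 28.8 = 147.2 → 147
rgb(98, 105, 147) = #626993.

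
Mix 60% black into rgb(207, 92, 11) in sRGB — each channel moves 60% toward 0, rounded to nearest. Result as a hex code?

#532504

Lerp each channel 60% toward 0:
  R: 207 + 0.6×(0−207) = 207 − 124.2 = 82.8 → 83
  G: 92 − 55.2 = 36.8 → 37
  B: 11 − 6.6 = 4.4 → 4
rgb(83, 37, 4) = #532504.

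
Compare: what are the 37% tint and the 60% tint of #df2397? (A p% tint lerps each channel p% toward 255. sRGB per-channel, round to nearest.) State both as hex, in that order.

#df2397 is rgb(223, 35, 151).
37% tint:
  R: 223 + 0.37×(255−223) = 223 + 11.84 = 234.84 → 235
  G: 35 + 81.4 = 116.4 → 116
  B: 151 + 0.37×(255−151) = 151 + 38.48 = 189.48 → 189
  → #eb74bd
60% tint:
  R: 223 + 19.2 = 242.2 → 242
  G: 35 + 0.6×(255−35) = 35 + 132 = 167 → 167
  B: 151 + 62.4 = 213.4 → 213
  → #f2a7d5

#eb74bd, #f2a7d5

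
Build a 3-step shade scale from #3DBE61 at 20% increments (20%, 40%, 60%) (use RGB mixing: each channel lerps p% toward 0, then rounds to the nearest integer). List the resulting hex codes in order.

#3DBE61 is rgb(61, 190, 97).
20%: (61 − 12.2 = 48.8→49, 190 − 38 = 152→152, 97 − 19.4 = 77.6→78) → #31984E
40%: (61 − 24.4 = 36.6→37, 190 − 76 = 114→114, 97 − 38.8 = 58.2→58) → #25723A
60%: (61 − 36.6 = 24.4→24, 190 − 114 = 76→76, 97 − 58.2 = 38.8→39) → #184C27

#31984E, #25723A, #184C27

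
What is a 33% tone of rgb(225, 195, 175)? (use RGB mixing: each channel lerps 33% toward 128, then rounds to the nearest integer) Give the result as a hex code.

#C1AD9F

Per channel, c → c + 0.33(128 − c):
  R: 225 + 0.33×(128−225) = 225 − 32.01 = 192.99 → 193
  G: 195 − 22.11 = 172.89 → 173
  B: 175 + 0.33×(128−175) = 175 − 15.51 = 159.49 → 159
rgb(193, 173, 159) = #C1AD9F.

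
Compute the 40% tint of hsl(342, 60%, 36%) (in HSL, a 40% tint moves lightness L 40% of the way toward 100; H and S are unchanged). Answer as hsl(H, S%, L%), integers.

hsl(342, 60%, 62%)

L moves 40% from 36 toward 100: 36 + 25.6 = 61.6 → 62.
H and S are unchanged.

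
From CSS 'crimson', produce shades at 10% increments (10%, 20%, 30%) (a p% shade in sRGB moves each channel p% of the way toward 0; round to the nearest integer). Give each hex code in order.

CSS crimson is rgb(220, 20, 60).
10%: (220 − 22 = 198→198, 20 − 2 = 18→18, 60 − 6 = 54→54) → #C61236
20%: (220 − 44 = 176→176, 20 − 4 = 16→16, 60 − 12 = 48→48) → #B01030
30%: (220 − 66 = 154→154, 20 − 6 = 14→14, 60 − 18 = 42→42) → #9A0E2A

#C61236, #B01030, #9A0E2A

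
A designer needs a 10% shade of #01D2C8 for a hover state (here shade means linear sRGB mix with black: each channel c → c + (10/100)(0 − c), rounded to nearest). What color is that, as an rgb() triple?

rgb(1, 189, 180)

#01D2C8 is rgb(1, 210, 200).
A 10% shade moves each channel 10% toward 0:
  R: 1 + 0.1×(0−1) = 1 − 0.1 = 0.9 → 1
  G: 210 + 0.1×(0−210) = 210 − 21 = 189 → 189
  B: 200 + 0.1×(0−200) = 200 − 20 = 180 → 180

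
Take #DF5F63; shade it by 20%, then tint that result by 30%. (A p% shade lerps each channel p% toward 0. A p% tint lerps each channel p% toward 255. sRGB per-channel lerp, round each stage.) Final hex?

#DF5F63 is rgb(223, 95, 99).
A 20% shade moves each channel 20% toward 0:
  R: 223 + 0.2×(0−223) = 223 − 44.6 = 178.4 → 178
  G: 95 − 19 = 76 → 76
  B: 99 − 19.8 = 79.2 → 79
After the shade: rgb(178, 76, 79) = #B24C4F.
A 30% tint moves each channel 30% toward 255:
  R: 178 + 23.1 = 201.1 → 201
  G: 76 + 53.7 = 129.7 → 130
  B: 79 + 52.8 = 131.8 → 132
rgb(201, 130, 132) = #C98284.

#C98284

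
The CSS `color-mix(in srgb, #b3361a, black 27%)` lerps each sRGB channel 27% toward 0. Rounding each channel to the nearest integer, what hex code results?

#b3361a is rgb(179, 54, 26).
A 27% shade moves each channel 27% toward 0:
  R: 179 + 0.27×(0−179) = 179 − 48.33 = 130.67 → 131
  G: 54 + 0.27×(0−54) = 54 − 14.58 = 39.42 → 39
  B: 26 + 0.27×(0−26) = 26 − 7.02 = 18.98 → 19
rgb(131, 39, 19) = #832713.

#832713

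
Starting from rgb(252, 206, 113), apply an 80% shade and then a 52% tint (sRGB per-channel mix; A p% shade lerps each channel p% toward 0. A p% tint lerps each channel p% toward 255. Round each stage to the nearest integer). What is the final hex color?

#9D9890

An 80% shade moves each channel 80% toward 0:
  R: 252 + 0.8×(0−252) = 252 − 201.6 = 50.4 → 50
  G: 206 + 0.8×(0−206) = 206 − 164.8 = 41.2 → 41
  B: 113 + 0.8×(0−113) = 113 − 90.4 = 22.6 → 23
After the shade: rgb(50, 41, 23) = #322917.
Per channel, c → c + 0.52(255 − c):
  R: 50 + 106.6 = 156.6 → 157
  G: 41 + 0.52×(255−41) = 41 + 111.28 = 152.28 → 152
  B: 23 + 0.52×(255−23) = 23 + 120.64 = 143.64 → 144
rgb(157, 152, 144) = #9D9890.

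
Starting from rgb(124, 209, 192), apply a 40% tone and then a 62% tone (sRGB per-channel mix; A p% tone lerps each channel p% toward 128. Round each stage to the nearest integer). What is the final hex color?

#7F938E

A 40% tone moves each channel 40% toward 128:
  R: 124 + 0.4×(128−124) = 124 + 1.6 = 125.6 → 126
  G: 209 + 0.4×(128−209) = 209 − 32.4 = 176.6 → 177
  B: 192 − 25.6 = 166.4 → 166
After the tone: rgb(126, 177, 166) = #7EB1A6.
A 62% tone moves each channel 62% toward 128:
  R: 126 + 0.62×(128−126) = 126 + 1.24 = 127.24 → 127
  G: 177 + 0.62×(128−177) = 177 − 30.38 = 146.62 → 147
  B: 166 − 23.56 = 142.44 → 142
rgb(127, 147, 142) = #7F938E.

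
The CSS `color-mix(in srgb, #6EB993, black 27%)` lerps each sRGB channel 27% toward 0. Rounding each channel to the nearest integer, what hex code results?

#6EB993 is rgb(110, 185, 147).
Per channel, c → c + 0.27(0 − c):
  R: 110 + 0.27×(0−110) = 110 − 29.7 = 80.3 → 80
  G: 185 − 49.95 = 135.05 → 135
  B: 147 + 0.27×(0−147) = 147 − 39.69 = 107.31 → 107
rgb(80, 135, 107) = #50876B.

#50876B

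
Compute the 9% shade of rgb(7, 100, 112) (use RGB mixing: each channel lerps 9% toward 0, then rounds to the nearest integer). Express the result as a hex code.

#065B66

A 9% shade moves each channel 9% toward 0:
  R: 7 + 0.09×(0−7) = 7 − 0.63 = 6.37 → 6
  G: 100 + 0.09×(0−100) = 100 − 9 = 91 → 91
  B: 112 + 0.09×(0−112) = 112 − 10.08 = 101.92 → 102
rgb(6, 91, 102) = #065B66.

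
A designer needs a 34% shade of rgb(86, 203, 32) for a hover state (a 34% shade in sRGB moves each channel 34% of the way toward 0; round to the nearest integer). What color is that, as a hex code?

Per channel, c → c + 0.34(0 − c):
  R: 86 + 0.34×(0−86) = 86 − 29.24 = 56.76 → 57
  G: 203 + 0.34×(0−203) = 203 − 69.02 = 133.98 → 134
  B: 32 + 0.34×(0−32) = 32 − 10.88 = 21.12 → 21
rgb(57, 134, 21) = #398615.

#398615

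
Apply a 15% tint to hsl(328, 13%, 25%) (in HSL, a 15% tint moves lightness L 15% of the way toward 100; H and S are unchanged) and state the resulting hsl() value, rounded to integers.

L moves 15% from 25 toward 100: 25 + 11.25 = 36.25 → 36.
H and S are unchanged.

hsl(328, 13%, 36%)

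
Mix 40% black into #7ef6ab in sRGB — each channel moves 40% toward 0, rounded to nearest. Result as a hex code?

#4c9467

#7ef6ab is rgb(126, 246, 171).
A 40% shade moves each channel 40% toward 0:
  R: 126 − 50.4 = 75.6 → 76
  G: 246 − 98.4 = 147.6 → 148
  B: 171 − 68.4 = 102.6 → 103
rgb(76, 148, 103) = #4c9467.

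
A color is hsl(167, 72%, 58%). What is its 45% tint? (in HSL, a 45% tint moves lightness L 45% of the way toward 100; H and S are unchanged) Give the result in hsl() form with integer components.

hsl(167, 72%, 77%)

L moves 45% from 58 toward 100: 58 + 18.9 = 76.9 → 77.
H and S are unchanged.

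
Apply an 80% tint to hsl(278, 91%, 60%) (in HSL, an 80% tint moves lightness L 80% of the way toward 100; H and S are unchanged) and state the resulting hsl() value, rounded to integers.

hsl(278, 91%, 92%)

L moves 80% from 60 toward 100: 60 + 32 = 92 → 92.
H and S are unchanged.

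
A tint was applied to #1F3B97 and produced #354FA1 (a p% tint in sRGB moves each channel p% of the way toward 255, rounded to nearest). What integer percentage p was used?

10%

#1F3B97 is rgb(31, 59, 151); #354FA1 is rgb(53, 79, 161).
On the R channel (widest range): 53 ≈ 31 + (p/100)(255 − 31), so p ≈ 100×(53 − 31)/(255 − 31) = 2200/224 = 9.82.
p = 10 reproduces all three channels after rounding.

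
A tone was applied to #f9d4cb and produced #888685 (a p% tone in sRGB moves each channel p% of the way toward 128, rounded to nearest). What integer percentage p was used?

93%

#f9d4cb is rgb(249, 212, 203); #888685 is rgb(136, 134, 133).
On the R channel (widest range): 136 ≈ 249 + (p/100)(128 − 249), so p ≈ 100×(136 − 249)/(128 − 249) = -11300/-121 = 93.39.
p = 93 reproduces all three channels after rounding.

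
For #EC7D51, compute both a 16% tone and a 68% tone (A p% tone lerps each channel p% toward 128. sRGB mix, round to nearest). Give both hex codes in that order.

#DB7D59, #A37F71

#EC7D51 is rgb(236, 125, 81).
16% tone:
  R: 236 − 17.28 = 218.72 → 219
  G: 125 + 0.48 = 125.48 → 125
  B: 81 + 7.52 = 88.52 → 89
  → #DB7D59
68% tone:
  R: 236 + 0.68×(128−236) = 236 − 73.44 = 162.56 → 163
  G: 125 + 0.68×(128−125) = 125 + 2.04 = 127.04 → 127
  B: 81 + 0.68×(128−81) = 81 + 31.96 = 112.96 → 113
  → #A37F71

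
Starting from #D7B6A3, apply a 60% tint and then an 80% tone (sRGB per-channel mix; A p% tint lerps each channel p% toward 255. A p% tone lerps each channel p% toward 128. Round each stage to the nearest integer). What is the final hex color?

#969492

#D7B6A3 is rgb(215, 182, 163).
Lerp each channel 60% toward 255:
  R: 215 + 0.6×(255−215) = 215 + 24 = 239 → 239
  G: 182 + 0.6×(255−182) = 182 + 43.8 = 225.8 → 226
  B: 163 + 0.6×(255−163) = 163 + 55.2 = 218.2 → 218
After the tint: rgb(239, 226, 218) = #EFE2DA.
Lerp each channel 80% toward 128:
  R: 239 + 0.8×(128−239) = 239 − 88.8 = 150.2 → 150
  G: 226 + 0.8×(128−226) = 226 − 78.4 = 147.6 → 148
  B: 218 + 0.8×(128−218) = 218 − 72 = 146 → 146
rgb(150, 148, 146) = #969492.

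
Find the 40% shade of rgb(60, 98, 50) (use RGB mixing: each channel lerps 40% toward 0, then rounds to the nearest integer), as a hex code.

Lerp each channel 40% toward 0:
  R: 60 + 0.4×(0−60) = 60 − 24 = 36 → 36
  G: 98 − 39.2 = 58.8 → 59
  B: 50 − 20 = 30 → 30
rgb(36, 59, 30) = #243b1e.

#243b1e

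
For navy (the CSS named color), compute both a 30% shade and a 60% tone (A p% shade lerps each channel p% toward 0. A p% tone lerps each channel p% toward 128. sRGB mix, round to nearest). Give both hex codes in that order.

CSS navy is rgb(0, 0, 128).
30% shade:
  R: 0 + 0.3×(0−0) = 0 + 0 = 0 → 0
  G: 0 + 0.3×(0−0) = 0 + 0 = 0 → 0
  B: 128 + 0.3×(0−128) = 128 − 38.4 = 89.6 → 90
  → #00005a
60% tone:
  R: 0 + 76.8 = 76.8 → 77
  G: 0 + 0.6×(128−0) = 0 + 76.8 = 76.8 → 77
  B: 128 + 0.6×(128−128) = 128 + 0 = 128 → 128
  → #4d4d80

#00005a, #4d4d80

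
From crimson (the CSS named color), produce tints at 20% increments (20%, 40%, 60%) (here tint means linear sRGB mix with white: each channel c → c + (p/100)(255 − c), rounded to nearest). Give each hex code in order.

CSS crimson is rgb(220, 20, 60).
20%: (220 + 7 = 227→227, 20 + 47 = 67→67, 60 + 39 = 99→99) → #E34363
40%: (220 + 14 = 234→234, 20 + 94 = 114→114, 60 + 78 = 138→138) → #EA728A
60%: (220 + 21 = 241→241, 20 + 141 = 161→161, 60 + 117 = 177→177) → #F1A1B1

#E34363, #EA728A, #F1A1B1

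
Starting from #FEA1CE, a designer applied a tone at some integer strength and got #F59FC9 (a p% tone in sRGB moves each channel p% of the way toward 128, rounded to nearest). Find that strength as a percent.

7%

#FEA1CE is rgb(254, 161, 206); #F59FC9 is rgb(245, 159, 201).
On the R channel (widest range): 245 ≈ 254 + (p/100)(128 − 254), so p ≈ 100×(245 − 254)/(128 − 254) = -900/-126 = 7.14.
p = 7 reproduces all three channels after rounding.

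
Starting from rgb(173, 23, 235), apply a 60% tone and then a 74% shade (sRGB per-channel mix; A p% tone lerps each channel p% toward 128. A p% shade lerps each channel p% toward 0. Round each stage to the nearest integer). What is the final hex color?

A 60% tone moves each channel 60% toward 128:
  R: 173 − 27 = 146 → 146
  G: 23 + 0.6×(128−23) = 23 + 63 = 86 → 86
  B: 235 + 0.6×(128−235) = 235 − 64.2 = 170.8 → 171
After the tone: rgb(146, 86, 171) = #9256AB.
A 74% shade moves each channel 74% toward 0:
  R: 146 + 0.74×(0−146) = 146 − 108.04 = 37.96 → 38
  G: 86 + 0.74×(0−86) = 86 − 63.64 = 22.36 → 22
  B: 171 + 0.74×(0−171) = 171 − 126.54 = 44.46 → 44
rgb(38, 22, 44) = #26162C.

#26162C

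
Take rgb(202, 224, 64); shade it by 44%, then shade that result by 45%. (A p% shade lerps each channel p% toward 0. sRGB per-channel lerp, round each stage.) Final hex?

A 44% shade moves each channel 44% toward 0:
  R: 202 − 88.88 = 113.12 → 113
  G: 224 + 0.44×(0−224) = 224 − 98.56 = 125.44 → 125
  B: 64 − 28.16 = 35.84 → 36
After the shade: rgb(113, 125, 36) = #717d24.
Lerp each channel 45% toward 0:
  R: 113 + 0.45×(0−113) = 113 − 50.85 = 62.15 → 62
  G: 125 + 0.45×(0−125) = 125 − 56.25 = 68.75 → 69
  B: 36 + 0.45×(0−36) = 36 − 16.2 = 19.8 → 20
rgb(62, 69, 20) = #3e4514.

#3e4514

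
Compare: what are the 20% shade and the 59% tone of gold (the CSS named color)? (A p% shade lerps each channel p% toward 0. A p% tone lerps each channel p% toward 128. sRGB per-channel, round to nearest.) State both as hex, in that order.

CSS gold is rgb(255, 215, 0).
20% shade:
  R: 255 + 0.2×(0−255) = 255 − 51 = 204 → 204
  G: 215 − 43 = 172 → 172
  B: 0 + 0 = 0 → 0
  → #CCAC00
59% tone:
  R: 255 + 0.59×(128−255) = 255 − 74.93 = 180.07 → 180
  G: 215 + 0.59×(128−215) = 215 − 51.33 = 163.67 → 164
  B: 0 + 0.59×(128−0) = 0 + 75.52 = 75.52 → 76
  → #B4A44C

#CCAC00, #B4A44C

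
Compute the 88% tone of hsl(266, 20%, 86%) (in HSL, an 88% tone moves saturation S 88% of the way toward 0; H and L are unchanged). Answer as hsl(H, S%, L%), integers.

hsl(266, 2%, 86%)

S moves 88% from 20 toward 0: 20 − 17.6 = 2.4 → 2.
H and L are unchanged.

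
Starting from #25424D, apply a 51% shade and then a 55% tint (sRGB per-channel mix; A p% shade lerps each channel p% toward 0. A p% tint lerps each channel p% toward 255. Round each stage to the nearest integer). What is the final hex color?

#949B9D

#25424D is rgb(37, 66, 77).
Per channel, c → c + 0.51(0 − c):
  R: 37 + 0.51×(0−37) = 37 − 18.87 = 18.13 → 18
  G: 66 + 0.51×(0−66) = 66 − 33.66 = 32.34 → 32
  B: 77 + 0.51×(0−77) = 77 − 39.27 = 37.73 → 38
After the shade: rgb(18, 32, 38) = #122026.
Per channel, c → c + 0.55(255 − c):
  R: 18 + 130.35 = 148.35 → 148
  G: 32 + 0.55×(255−32) = 32 + 122.65 = 154.65 → 155
  B: 38 + 119.35 = 157.35 → 157
rgb(148, 155, 157) = #949B9D.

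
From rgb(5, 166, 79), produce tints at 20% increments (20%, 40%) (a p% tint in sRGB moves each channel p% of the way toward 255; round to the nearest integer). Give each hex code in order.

20%: (5 + 50 = 55→55, 166 + 17.8 = 183.8→184, 79 + 35.2 = 114.2→114) → #37B872
40%: (5 + 100 = 105→105, 166 + 35.6 = 201.6→202, 79 + 70.4 = 149.4→149) → #69CA95

#37B872, #69CA95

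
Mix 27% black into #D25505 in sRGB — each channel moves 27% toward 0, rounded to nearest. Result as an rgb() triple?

#D25505 is rgb(210, 85, 5).
A 27% shade moves each channel 27% toward 0:
  R: 210 + 0.27×(0−210) = 210 − 56.7 = 153.3 → 153
  G: 85 + 0.27×(0−85) = 85 − 22.95 = 62.05 → 62
  B: 5 + 0.27×(0−5) = 5 − 1.35 = 3.65 → 4

rgb(153, 62, 4)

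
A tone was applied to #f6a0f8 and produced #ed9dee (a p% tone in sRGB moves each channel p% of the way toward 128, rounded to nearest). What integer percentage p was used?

8%

#f6a0f8 is rgb(246, 160, 248); #ed9dee is rgb(237, 157, 238).
On the B channel (widest range): 238 ≈ 248 + (p/100)(128 − 248), so p ≈ 100×(238 − 248)/(128 − 248) = -1000/-120 = 8.33.
p = 8 reproduces all three channels after rounding.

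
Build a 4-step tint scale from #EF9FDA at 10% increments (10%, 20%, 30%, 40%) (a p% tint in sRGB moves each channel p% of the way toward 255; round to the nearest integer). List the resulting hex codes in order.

#F1A9DE, #F2B2E1, #F4BCE5, #F5C5E9

#EF9FDA is rgb(239, 159, 218).
10%: (239 + 1.6 = 240.6→241, 159 + 9.6 = 168.6→169, 218 + 3.7 = 221.7→222) → #F1A9DE
20%: (239 + 3.2 = 242.2→242, 159 + 19.2 = 178.2→178, 218 + 7.4 = 225.4→225) → #F2B2E1
30%: (239 + 4.8 = 243.8→244, 159 + 28.8 = 187.8→188, 218 + 11.1 = 229.1→229) → #F4BCE5
40%: (239 + 6.4 = 245.4→245, 159 + 38.4 = 197.4→197, 218 + 14.8 = 232.8→233) → #F5C5E9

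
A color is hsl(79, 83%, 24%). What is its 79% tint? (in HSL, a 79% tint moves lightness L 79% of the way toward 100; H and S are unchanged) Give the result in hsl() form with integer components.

hsl(79, 83%, 84%)

L moves 79% from 24 toward 100: 24 + 60.04 = 84.04 → 84.
H and S are unchanged.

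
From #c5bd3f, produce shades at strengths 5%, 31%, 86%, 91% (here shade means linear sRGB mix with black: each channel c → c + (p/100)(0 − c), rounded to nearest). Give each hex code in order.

#bbb43c, #88822b, #1c1a09, #121106

#c5bd3f is rgb(197, 189, 63).
5%: (197 − 9.85 = 187.15→187, 189 − 9.45 = 179.55→180, 63 − 3.15 = 59.85→60) → #bbb43c
31%: (197 − 61.07 = 135.93→136, 189 − 58.59 = 130.41→130, 63 − 19.53 = 43.47→43) → #88822b
86%: (197 − 169.42 = 27.58→28, 189 − 162.54 = 26.46→26, 63 − 54.18 = 8.82→9) → #1c1a09
91%: (197 − 179.27 = 17.73→18, 189 − 171.99 = 17.01→17, 63 − 57.33 = 5.67→6) → #121106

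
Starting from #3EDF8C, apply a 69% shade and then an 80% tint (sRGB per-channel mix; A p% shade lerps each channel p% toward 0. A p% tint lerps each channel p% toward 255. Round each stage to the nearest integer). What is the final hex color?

#3EDF8C is rgb(62, 223, 140).
A 69% shade moves each channel 69% toward 0:
  R: 62 − 42.78 = 19.22 → 19
  G: 223 + 0.69×(0−223) = 223 − 153.87 = 69.13 → 69
  B: 140 + 0.69×(0−140) = 140 − 96.6 = 43.4 → 43
After the shade: rgb(19, 69, 43) = #13452B.
Lerp each channel 80% toward 255:
  R: 19 + 188.8 = 207.8 → 208
  G: 69 + 148.8 = 217.8 → 218
  B: 43 + 169.6 = 212.6 → 213
rgb(208, 218, 213) = #D0DAD5.

#D0DAD5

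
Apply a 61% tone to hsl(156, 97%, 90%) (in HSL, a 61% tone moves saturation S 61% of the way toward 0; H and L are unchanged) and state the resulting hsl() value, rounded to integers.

S moves 61% from 97 toward 0: 97 − 59.17 = 37.83 → 38.
H and L are unchanged.

hsl(156, 38%, 90%)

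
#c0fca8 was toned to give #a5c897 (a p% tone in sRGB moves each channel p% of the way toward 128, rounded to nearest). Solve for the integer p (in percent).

42%

#c0fca8 is rgb(192, 252, 168); #a5c897 is rgb(165, 200, 151).
On the G channel (widest range): 200 ≈ 252 + (p/100)(128 − 252), so p ≈ 100×(200 − 252)/(128 − 252) = -5200/-124 = 41.94.
p = 42 reproduces all three channels after rounding.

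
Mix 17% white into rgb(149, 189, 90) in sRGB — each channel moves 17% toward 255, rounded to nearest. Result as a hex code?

Per channel, c → c + 0.17(255 − c):
  R: 149 + 0.17×(255−149) = 149 + 18.02 = 167.02 → 167
  G: 189 + 11.22 = 200.22 → 200
  B: 90 + 0.17×(255−90) = 90 + 28.05 = 118.05 → 118
rgb(167, 200, 118) = #A7C876.

#A7C876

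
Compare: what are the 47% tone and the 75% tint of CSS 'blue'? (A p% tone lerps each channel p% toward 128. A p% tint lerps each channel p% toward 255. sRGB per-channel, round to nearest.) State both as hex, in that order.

#3c3cc3, #bfbfff

CSS blue is rgb(0, 0, 255).
47% tone:
  R: 0 + 0.47×(128−0) = 0 + 60.16 = 60.16 → 60
  G: 0 + 0.47×(128−0) = 0 + 60.16 = 60.16 → 60
  B: 255 − 59.69 = 195.31 → 195
  → #3c3cc3
75% tint:
  R: 0 + 0.75×(255−0) = 0 + 191.25 = 191.25 → 191
  G: 0 + 0.75×(255−0) = 0 + 191.25 = 191.25 → 191
  B: 255 + 0.75×(255−255) = 255 + 0 = 255 → 255
  → #bfbfff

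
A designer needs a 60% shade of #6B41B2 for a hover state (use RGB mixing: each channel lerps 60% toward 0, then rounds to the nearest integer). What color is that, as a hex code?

#6B41B2 is rgb(107, 65, 178).
Per channel, c → c + 0.6(0 − c):
  R: 107 + 0.6×(0−107) = 107 − 64.2 = 42.8 → 43
  G: 65 − 39 = 26 → 26
  B: 178 + 0.6×(0−178) = 178 − 106.8 = 71.2 → 71
rgb(43, 26, 71) = #2B1A47.

#2B1A47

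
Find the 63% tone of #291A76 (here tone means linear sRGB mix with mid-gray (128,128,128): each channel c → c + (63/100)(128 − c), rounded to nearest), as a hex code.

#605A7C

#291A76 is rgb(41, 26, 118).
A 63% tone moves each channel 63% toward 128:
  R: 41 + 54.81 = 95.81 → 96
  G: 26 + 64.26 = 90.26 → 90
  B: 118 + 6.3 = 124.3 → 124
rgb(96, 90, 124) = #605A7C.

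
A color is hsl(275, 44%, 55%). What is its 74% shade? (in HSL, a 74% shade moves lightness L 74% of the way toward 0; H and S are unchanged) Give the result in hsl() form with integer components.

hsl(275, 44%, 14%)

L moves 74% from 55 toward 0: 55 − 40.7 = 14.3 → 14.
H and S are unchanged.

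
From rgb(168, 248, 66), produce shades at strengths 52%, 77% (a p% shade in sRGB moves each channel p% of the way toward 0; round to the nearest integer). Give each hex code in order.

52%: (168 − 87.36 = 80.64→81, 248 − 128.96 = 119.04→119, 66 − 34.32 = 31.68→32) → #517720
77%: (168 − 129.36 = 38.64→39, 248 − 190.96 = 57.04→57, 66 − 50.82 = 15.18→15) → #27390F

#517720, #27390F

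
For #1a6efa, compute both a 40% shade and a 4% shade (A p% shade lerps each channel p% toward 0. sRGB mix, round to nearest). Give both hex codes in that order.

#1a6efa is rgb(26, 110, 250).
40% shade:
  R: 26 + 0.4×(0−26) = 26 − 10.4 = 15.6 → 16
  G: 110 − 44 = 66 → 66
  B: 250 + 0.4×(0−250) = 250 − 100 = 150 → 150
  → #104296
4% shade:
  R: 26 + 0.04×(0−26) = 26 − 1.04 = 24.96 → 25
  G: 110 + 0.04×(0−110) = 110 − 4.4 = 105.6 → 106
  B: 250 − 10 = 240 → 240
  → #196af0

#104296, #196af0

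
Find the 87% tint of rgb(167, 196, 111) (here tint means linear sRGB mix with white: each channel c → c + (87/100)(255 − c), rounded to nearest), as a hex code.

Per channel, c → c + 0.87(255 − c):
  R: 167 + 0.87×(255−167) = 167 + 76.56 = 243.56 → 244
  G: 196 + 51.33 = 247.33 → 247
  B: 111 + 0.87×(255−111) = 111 + 125.28 = 236.28 → 236
rgb(244, 247, 236) = #f4f7ec.

#f4f7ec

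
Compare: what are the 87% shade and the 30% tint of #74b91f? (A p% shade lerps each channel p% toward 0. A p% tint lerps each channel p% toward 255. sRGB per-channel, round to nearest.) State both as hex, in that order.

#0f1804, #9ece62

#74b91f is rgb(116, 185, 31).
87% shade:
  R: 116 − 100.92 = 15.08 → 15
  G: 185 − 160.95 = 24.05 → 24
  B: 31 − 26.97 = 4.03 → 4
  → #0f1804
30% tint:
  R: 116 + 41.7 = 157.7 → 158
  G: 185 + 0.3×(255−185) = 185 + 21 = 206 → 206
  B: 31 + 67.2 = 98.2 → 98
  → #9ece62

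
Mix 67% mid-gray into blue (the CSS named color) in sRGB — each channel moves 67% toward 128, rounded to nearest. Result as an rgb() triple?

rgb(86, 86, 170)

CSS blue is rgb(0, 0, 255).
A 67% tone moves each channel 67% toward 128:
  R: 0 + 0.67×(128−0) = 0 + 85.76 = 85.76 → 86
  G: 0 + 0.67×(128−0) = 0 + 85.76 = 85.76 → 86
  B: 255 + 0.67×(128−255) = 255 − 85.09 = 169.91 → 170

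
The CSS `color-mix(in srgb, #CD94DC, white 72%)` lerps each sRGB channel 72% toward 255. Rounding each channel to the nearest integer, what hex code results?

#CD94DC is rgb(205, 148, 220).
A 72% tint moves each channel 72% toward 255:
  R: 205 + 0.72×(255−205) = 205 + 36 = 241 → 241
  G: 148 + 0.72×(255−148) = 148 + 77.04 = 225.04 → 225
  B: 220 + 25.2 = 245.2 → 245
rgb(241, 225, 245) = #F1E1F5.

#F1E1F5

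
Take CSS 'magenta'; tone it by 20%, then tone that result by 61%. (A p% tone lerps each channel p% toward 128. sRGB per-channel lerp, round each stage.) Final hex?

CSS magenta is rgb(255, 0, 255).
A 20% tone moves each channel 20% toward 128:
  R: 255 − 25.4 = 229.6 → 230
  G: 0 + 0.2×(128−0) = 0 + 25.6 = 25.6 → 26
  B: 255 − 25.4 = 229.6 → 230
After the tone: rgb(230, 26, 230) = #E61AE6.
A 61% tone moves each channel 61% toward 128:
  R: 230 − 62.22 = 167.78 → 168
  G: 26 + 0.61×(128−26) = 26 + 62.22 = 88.22 → 88
  B: 230 + 0.61×(128−230) = 230 − 62.22 = 167.78 → 168
rgb(168, 88, 168) = #A858A8.

#A858A8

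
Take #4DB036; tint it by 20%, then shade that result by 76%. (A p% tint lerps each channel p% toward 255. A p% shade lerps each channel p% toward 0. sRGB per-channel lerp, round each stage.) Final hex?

#4DB036 is rgb(77, 176, 54).
Lerp each channel 20% toward 255:
  R: 77 + 35.6 = 112.6 → 113
  G: 176 + 0.2×(255−176) = 176 + 15.8 = 191.8 → 192
  B: 54 + 0.2×(255−54) = 54 + 40.2 = 94.2 → 94
After the tint: rgb(113, 192, 94) = #71C05E.
A 76% shade moves each channel 76% toward 0:
  R: 113 − 85.88 = 27.12 → 27
  G: 192 + 0.76×(0−192) = 192 − 145.92 = 46.08 → 46
  B: 94 + 0.76×(0−94) = 94 − 71.44 = 22.56 → 23
rgb(27, 46, 23) = #1B2E17.

#1B2E17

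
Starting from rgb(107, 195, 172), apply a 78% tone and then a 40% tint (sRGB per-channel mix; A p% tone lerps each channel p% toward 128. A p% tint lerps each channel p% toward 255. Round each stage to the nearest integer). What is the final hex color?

A 78% tone moves each channel 78% toward 128:
  R: 107 + 0.78×(128−107) = 107 + 16.38 = 123.38 → 123
  G: 195 + 0.78×(128−195) = 195 − 52.26 = 142.74 → 143
  B: 172 + 0.78×(128−172) = 172 − 34.32 = 137.68 → 138
After the tone: rgb(123, 143, 138) = #7b8f8a.
Lerp each channel 40% toward 255:
  R: 123 + 52.8 = 175.8 → 176
  G: 143 + 0.4×(255−143) = 143 + 44.8 = 187.8 → 188
  B: 138 + 46.8 = 184.8 → 185
rgb(176, 188, 185) = #b0bcb9.

#b0bcb9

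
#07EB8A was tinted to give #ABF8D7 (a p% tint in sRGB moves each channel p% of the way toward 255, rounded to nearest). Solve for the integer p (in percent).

#07EB8A is rgb(7, 235, 138); #ABF8D7 is rgb(171, 248, 215).
On the R channel (widest range): 171 ≈ 7 + (p/100)(255 − 7), so p ≈ 100×(171 − 7)/(255 − 7) = 16400/248 = 66.13.
p = 66 reproduces all three channels after rounding.

66%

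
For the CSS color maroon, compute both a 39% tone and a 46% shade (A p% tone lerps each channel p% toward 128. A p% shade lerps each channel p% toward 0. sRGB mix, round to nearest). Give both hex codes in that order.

CSS maroon is rgb(128, 0, 0).
39% tone:
  R: 128 + 0 = 128 → 128
  G: 0 + 0.39×(128−0) = 0 + 49.92 = 49.92 → 50
  B: 0 + 0.39×(128−0) = 0 + 49.92 = 49.92 → 50
  → #803232
46% shade:
  R: 128 − 58.88 = 69.12 → 69
  G: 0 + 0 = 0 → 0
  B: 0 + 0.46×(0−0) = 0 + 0 = 0 → 0
  → #450000

#803232, #450000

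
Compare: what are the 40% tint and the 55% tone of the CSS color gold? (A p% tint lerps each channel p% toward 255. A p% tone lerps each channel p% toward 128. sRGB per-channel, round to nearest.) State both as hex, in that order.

CSS gold is rgb(255, 215, 0).
40% tint:
  R: 255 + 0.4×(255−255) = 255 + 0 = 255 → 255
  G: 215 + 0.4×(255−215) = 215 + 16 = 231 → 231
  B: 0 + 102 = 102 → 102
  → #FFE766
55% tone:
  R: 255 + 0.55×(128−255) = 255 − 69.85 = 185.15 → 185
  G: 215 − 47.85 = 167.15 → 167
  B: 0 + 0.55×(128−0) = 0 + 70.4 = 70.4 → 70
  → #B9A746

#FFE766, #B9A746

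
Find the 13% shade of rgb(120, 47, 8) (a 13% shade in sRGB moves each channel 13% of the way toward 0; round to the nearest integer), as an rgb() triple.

A 13% shade moves each channel 13% toward 0:
  R: 120 + 0.13×(0−120) = 120 − 15.6 = 104.4 → 104
  G: 47 − 6.11 = 40.89 → 41
  B: 8 − 1.04 = 6.96 → 7

rgb(104, 41, 7)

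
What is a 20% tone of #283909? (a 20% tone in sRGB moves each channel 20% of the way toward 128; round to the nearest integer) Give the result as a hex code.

#3a4721

#283909 is rgb(40, 57, 9).
Lerp each channel 20% toward 128:
  R: 40 + 0.2×(128−40) = 40 + 17.6 = 57.6 → 58
  G: 57 + 0.2×(128−57) = 57 + 14.2 = 71.2 → 71
  B: 9 + 0.2×(128−9) = 9 + 23.8 = 32.8 → 33
rgb(58, 71, 33) = #3a4721.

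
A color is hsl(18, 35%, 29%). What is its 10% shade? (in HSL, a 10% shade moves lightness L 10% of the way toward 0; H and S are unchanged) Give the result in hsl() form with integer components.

L moves 10% from 29 toward 0: 29 − 2.9 = 26.1 → 26.
H and S are unchanged.

hsl(18, 35%, 26%)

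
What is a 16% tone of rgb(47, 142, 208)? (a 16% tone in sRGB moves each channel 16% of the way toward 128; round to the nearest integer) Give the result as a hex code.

Lerp each channel 16% toward 128:
  R: 47 + 0.16×(128−47) = 47 + 12.96 = 59.96 → 60
  G: 142 + 0.16×(128−142) = 142 − 2.24 = 139.76 → 140
  B: 208 − 12.8 = 195.2 → 195
rgb(60, 140, 195) = #3c8cc3.

#3c8cc3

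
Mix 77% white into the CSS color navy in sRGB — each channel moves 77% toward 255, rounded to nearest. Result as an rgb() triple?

rgb(196, 196, 226)

CSS navy is rgb(0, 0, 128).
Lerp each channel 77% toward 255:
  R: 0 + 0.77×(255−0) = 0 + 196.35 = 196.35 → 196
  G: 0 + 0.77×(255−0) = 0 + 196.35 = 196.35 → 196
  B: 128 + 97.79 = 225.79 → 226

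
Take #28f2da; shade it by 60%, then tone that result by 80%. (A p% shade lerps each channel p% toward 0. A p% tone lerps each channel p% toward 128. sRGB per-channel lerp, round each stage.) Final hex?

#28f2da is rgb(40, 242, 218).
Lerp each channel 60% toward 0:
  R: 40 + 0.6×(0−40) = 40 − 24 = 16 → 16
  G: 242 − 145.2 = 96.8 → 97
  B: 218 + 0.6×(0−218) = 218 − 130.8 = 87.2 → 87
After the shade: rgb(16, 97, 87) = #106157.
Per channel, c → c + 0.8(128 − c):
  R: 16 + 89.6 = 105.6 → 106
  G: 97 + 0.8×(128−97) = 97 + 24.8 = 121.8 → 122
  B: 87 + 0.8×(128−87) = 87 + 32.8 = 119.8 → 120
rgb(106, 122, 120) = #6a7a78.

#6a7a78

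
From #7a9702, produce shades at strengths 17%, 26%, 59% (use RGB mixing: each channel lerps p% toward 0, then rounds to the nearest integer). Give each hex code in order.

#7a9702 is rgb(122, 151, 2).
17%: (122 − 20.74 = 101.26→101, 151 − 25.67 = 125.33→125, 2→2) → #657d02
26%: (122 − 31.72 = 90.28→90, 151 − 39.26 = 111.74→112, 2 − 0.52 = 1.48→1) → #5a7001
59%: (122 − 71.98 = 50.02→50, 151 − 89.09 = 61.91→62, 2 − 1.18 = 0.82→1) → #323e01

#657d02, #5a7001, #323e01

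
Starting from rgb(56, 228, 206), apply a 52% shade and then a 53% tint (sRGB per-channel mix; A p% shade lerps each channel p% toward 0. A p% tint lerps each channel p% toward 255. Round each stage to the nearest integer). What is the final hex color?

Per channel, c → c + 0.52(0 − c):
  R: 56 + 0.52×(0−56) = 56 − 29.12 = 26.88 → 27
  G: 228 − 118.56 = 109.44 → 109
  B: 206 + 0.52×(0−206) = 206 − 107.12 = 98.88 → 99
After the shade: rgb(27, 109, 99) = #1b6d63.
Lerp each channel 53% toward 255:
  R: 27 + 120.84 = 147.84 → 148
  G: 109 + 0.53×(255−109) = 109 + 77.38 = 186.38 → 186
  B: 99 + 82.68 = 181.68 → 182
rgb(148, 186, 182) = #94bab6.

#94bab6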